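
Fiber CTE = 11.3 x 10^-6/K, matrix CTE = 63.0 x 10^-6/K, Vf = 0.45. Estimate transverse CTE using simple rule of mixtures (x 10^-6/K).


alpha_2 = alpha_f*Vf + alpha_m*(1-Vf) = 11.3*0.45 + 63.0*0.55 = 39.7 x 10^-6/K

39.7 x 10^-6/K


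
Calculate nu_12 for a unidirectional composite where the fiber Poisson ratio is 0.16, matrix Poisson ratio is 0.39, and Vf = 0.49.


nu_12 = nu_f*Vf + nu_m*(1-Vf) = 0.16*0.49 + 0.39*0.51 = 0.2773

0.2773


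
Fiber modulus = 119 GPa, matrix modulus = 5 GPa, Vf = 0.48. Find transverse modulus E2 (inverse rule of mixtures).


1/E2 = Vf/Ef + (1-Vf)/Em = 0.48/119 + 0.52/5
E2 = 9.26 GPa

9.26 GPa


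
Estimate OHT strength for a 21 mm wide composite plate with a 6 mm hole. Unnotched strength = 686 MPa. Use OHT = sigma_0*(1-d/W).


OHT = sigma_0*(1-d/W) = 686*(1-6/21) = 490.0 MPa

490.0 MPa


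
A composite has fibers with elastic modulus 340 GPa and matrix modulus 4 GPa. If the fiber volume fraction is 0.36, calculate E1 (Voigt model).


E1 = Ef*Vf + Em*(1-Vf) = 340*0.36 + 4*0.64 = 124.96 GPa

124.96 GPa


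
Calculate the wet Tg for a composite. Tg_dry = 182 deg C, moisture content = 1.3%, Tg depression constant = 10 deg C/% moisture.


Tg_wet = Tg_dry - k*moisture = 182 - 10*1.3 = 169.0 deg C

169.0 deg C


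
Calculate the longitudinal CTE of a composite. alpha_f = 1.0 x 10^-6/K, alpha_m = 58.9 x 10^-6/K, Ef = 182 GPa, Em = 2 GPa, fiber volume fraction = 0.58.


E1 = Ef*Vf + Em*(1-Vf) = 106.4
alpha_1 = (alpha_f*Ef*Vf + alpha_m*Em*(1-Vf))/E1 = 1.46 x 10^-6/K

1.46 x 10^-6/K


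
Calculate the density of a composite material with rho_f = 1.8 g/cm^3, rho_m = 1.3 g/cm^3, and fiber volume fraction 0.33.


rho_c = rho_f*Vf + rho_m*(1-Vf) = 1.8*0.33 + 1.3*0.67 = 1.465 g/cm^3

1.465 g/cm^3


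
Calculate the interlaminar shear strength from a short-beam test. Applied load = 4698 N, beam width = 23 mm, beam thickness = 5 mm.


ILSS = 3F/(4bh) = 3*4698/(4*23*5) = 30.64 MPa

30.64 MPa


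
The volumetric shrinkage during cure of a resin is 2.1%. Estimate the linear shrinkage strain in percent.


Linear shrinkage ≈ vol_shrink/3 = 2.1/3 = 0.7%

0.7%


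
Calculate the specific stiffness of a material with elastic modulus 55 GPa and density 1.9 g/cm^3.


Specific stiffness = E/rho = 55/1.9 = 28.9 GPa/(g/cm^3)

28.9 GPa/(g/cm^3)


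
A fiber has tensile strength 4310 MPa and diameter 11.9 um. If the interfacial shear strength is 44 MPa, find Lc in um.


Lc = sigma_f * d / (2 * tau_i) = 4310 * 11.9 / (2 * 44) = 582.8 um

582.8 um


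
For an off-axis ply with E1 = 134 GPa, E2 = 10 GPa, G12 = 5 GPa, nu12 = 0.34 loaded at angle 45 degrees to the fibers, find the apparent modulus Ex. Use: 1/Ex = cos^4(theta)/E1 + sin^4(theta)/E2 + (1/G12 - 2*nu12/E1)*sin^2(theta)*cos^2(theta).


cos^4(45) = 0.25, sin^4(45) = 0.25, sin^2(45)*cos^2(45) = 0.25
1/G12 - 2*nu12/E1 = 1/5 - 2*0.34/134 = 0.194925 GPa^-1
1/Ex = 0.25/134 + 0.25/10 + 0.194925*0.25 = 0.075597 GPa^-1
Ex = 13.23 GPa

13.23 GPa


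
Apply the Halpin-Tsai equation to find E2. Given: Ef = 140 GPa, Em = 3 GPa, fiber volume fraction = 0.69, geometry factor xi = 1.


eta = (Ef/Em - 1)/(Ef/Em + xi) = (46.6667 - 1)/(46.6667 + 1) = 0.958
E2 = Em*(1+xi*eta*Vf)/(1-eta*Vf) = 14.7 GPa

14.7 GPa


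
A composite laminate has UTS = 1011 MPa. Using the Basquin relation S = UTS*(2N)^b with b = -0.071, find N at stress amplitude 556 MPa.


N = 0.5 * (S/UTS)^(1/b) = 0.5 * (556/1011)^(1/-0.071) = 2271.8706 cycles

2271.8706 cycles


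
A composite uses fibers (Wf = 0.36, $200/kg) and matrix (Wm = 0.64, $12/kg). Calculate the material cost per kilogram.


Cost = cost_f*Wf + cost_m*Wm = 200*0.36 + 12*0.64 = $79.68/kg

$79.68/kg


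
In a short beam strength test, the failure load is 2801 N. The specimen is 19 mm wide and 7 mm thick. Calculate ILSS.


ILSS = 3F/(4bh) = 3*2801/(4*19*7) = 15.8 MPa

15.8 MPa


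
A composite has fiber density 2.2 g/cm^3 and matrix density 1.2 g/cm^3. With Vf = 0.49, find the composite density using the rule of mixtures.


rho_c = rho_f*Vf + rho_m*(1-Vf) = 2.2*0.49 + 1.2*0.51 = 1.69 g/cm^3

1.69 g/cm^3


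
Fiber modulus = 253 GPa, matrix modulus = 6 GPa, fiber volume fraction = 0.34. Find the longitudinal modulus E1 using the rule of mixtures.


E1 = Ef*Vf + Em*(1-Vf) = 253*0.34 + 6*0.66 = 89.98 GPa

89.98 GPa


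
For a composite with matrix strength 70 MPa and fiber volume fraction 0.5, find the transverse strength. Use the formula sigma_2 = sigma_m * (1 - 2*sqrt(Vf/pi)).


factor = 1 - 2*sqrt(0.5/pi) = 0.2021
sigma_2 = 70 * 0.2021 = 14.15 MPa

14.15 MPa


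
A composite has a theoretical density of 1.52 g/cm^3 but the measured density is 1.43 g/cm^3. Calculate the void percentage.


Void% = (rho_theo - rho_actual)/rho_theo * 100 = (1.52 - 1.43)/1.52 * 100 = 5.92%

5.92%


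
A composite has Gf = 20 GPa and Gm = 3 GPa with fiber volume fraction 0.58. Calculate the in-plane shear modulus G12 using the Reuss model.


1/G12 = Vf/Gf + (1-Vf)/Gm = 0.58/20 + 0.42/3
G12 = 5.92 GPa

5.92 GPa


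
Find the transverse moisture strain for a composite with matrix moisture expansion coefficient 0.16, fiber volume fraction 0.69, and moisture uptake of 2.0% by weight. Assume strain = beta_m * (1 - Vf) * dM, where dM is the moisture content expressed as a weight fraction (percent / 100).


dM = 2.0/100 = 0.02
strain = beta_m * (1-Vf) * dM = 0.16 * 0.31 * 0.02 = 0.000992

0.000992


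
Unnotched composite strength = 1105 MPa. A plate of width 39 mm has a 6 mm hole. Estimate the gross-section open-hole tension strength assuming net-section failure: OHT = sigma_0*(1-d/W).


OHT = sigma_0*(1-d/W) = 1105*(1-6/39) = 935.0 MPa

935.0 MPa


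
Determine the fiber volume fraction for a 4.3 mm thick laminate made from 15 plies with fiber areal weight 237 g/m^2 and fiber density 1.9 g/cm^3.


Vf = n * FAW / (rho_f * h * 1000) = 15 * 237 / (1.9 * 4.3 * 1000) = 0.4351

0.4351


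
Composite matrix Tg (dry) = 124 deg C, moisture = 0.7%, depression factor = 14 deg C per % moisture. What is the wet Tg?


Tg_wet = Tg_dry - k*moisture = 124 - 14*0.7 = 114.2 deg C

114.2 deg C


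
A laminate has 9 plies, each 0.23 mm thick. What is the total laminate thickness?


h = n * t_ply = 9 * 0.23 = 2.07 mm

2.07 mm


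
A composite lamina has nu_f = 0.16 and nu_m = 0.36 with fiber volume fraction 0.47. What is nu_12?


nu_12 = nu_f*Vf + nu_m*(1-Vf) = 0.16*0.47 + 0.36*0.53 = 0.266

0.266


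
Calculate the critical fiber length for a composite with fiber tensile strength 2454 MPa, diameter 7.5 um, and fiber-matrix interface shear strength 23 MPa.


Lc = sigma_f * d / (2 * tau_i) = 2454 * 7.5 / (2 * 23) = 400.1 um

400.1 um


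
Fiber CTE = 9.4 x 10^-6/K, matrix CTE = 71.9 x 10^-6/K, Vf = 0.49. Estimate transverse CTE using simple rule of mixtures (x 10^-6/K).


alpha_2 = alpha_f*Vf + alpha_m*(1-Vf) = 9.4*0.49 + 71.9*0.51 = 41.3 x 10^-6/K

41.3 x 10^-6/K


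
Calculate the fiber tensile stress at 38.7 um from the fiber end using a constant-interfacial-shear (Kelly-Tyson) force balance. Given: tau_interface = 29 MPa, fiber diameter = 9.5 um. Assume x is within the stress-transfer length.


Force balance: sigma_f * (pi*d^2/4) = tau * (pi*d) * x  ->  sigma_f = 4 * tau * x / d
sigma_f = 4 * 29 * 38.7 / 9.5 = 472.5 MPa

472.5 MPa


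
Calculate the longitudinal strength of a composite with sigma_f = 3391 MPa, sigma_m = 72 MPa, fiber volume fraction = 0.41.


sigma_1 = sigma_f*Vf + sigma_m*(1-Vf) = 3391*0.41 + 72*0.59 = 1432.8 MPa

1432.8 MPa


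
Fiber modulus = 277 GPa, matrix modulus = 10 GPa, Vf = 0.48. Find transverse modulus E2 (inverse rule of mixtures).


1/E2 = Vf/Ef + (1-Vf)/Em = 0.48/277 + 0.52/10
E2 = 18.61 GPa

18.61 GPa


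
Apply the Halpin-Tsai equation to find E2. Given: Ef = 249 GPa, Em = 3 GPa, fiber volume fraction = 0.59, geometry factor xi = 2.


eta = (Ef/Em - 1)/(Ef/Em + xi) = (83.0 - 1)/(83.0 + 2) = 0.9647
E2 = Em*(1+xi*eta*Vf)/(1-eta*Vf) = 14.89 GPa

14.89 GPa


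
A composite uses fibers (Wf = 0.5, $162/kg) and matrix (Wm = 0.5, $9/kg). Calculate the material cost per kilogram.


Cost = cost_f*Wf + cost_m*Wm = 162*0.5 + 9*0.5 = $85.5/kg

$85.5/kg


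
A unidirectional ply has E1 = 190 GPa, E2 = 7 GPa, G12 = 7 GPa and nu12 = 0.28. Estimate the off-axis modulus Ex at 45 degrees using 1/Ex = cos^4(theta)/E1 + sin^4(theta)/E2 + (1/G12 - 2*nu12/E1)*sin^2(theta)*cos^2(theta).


cos^4(45) = 0.25, sin^4(45) = 0.25, sin^2(45)*cos^2(45) = 0.25
1/G12 - 2*nu12/E1 = 1/7 - 2*0.28/190 = 0.13991 GPa^-1
1/Ex = 0.25/190 + 0.25/7 + 0.13991*0.25 = 0.0720075 GPa^-1
Ex = 13.89 GPa

13.89 GPa


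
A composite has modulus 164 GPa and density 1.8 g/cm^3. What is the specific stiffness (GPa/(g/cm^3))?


Specific stiffness = E/rho = 164/1.8 = 91.1 GPa/(g/cm^3)

91.1 GPa/(g/cm^3)


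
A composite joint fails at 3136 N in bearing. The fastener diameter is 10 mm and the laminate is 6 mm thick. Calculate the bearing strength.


sigma_br = F/(d*h) = 3136/(10*6) = 52.3 MPa

52.3 MPa


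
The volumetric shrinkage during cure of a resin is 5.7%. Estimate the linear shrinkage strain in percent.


Linear shrinkage ≈ vol_shrink/3 = 5.7/3 = 1.9%

1.9%


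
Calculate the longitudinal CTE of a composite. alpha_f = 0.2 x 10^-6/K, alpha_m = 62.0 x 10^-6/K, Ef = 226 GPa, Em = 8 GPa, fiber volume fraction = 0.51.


E1 = Ef*Vf + Em*(1-Vf) = 119.18
alpha_1 = (alpha_f*Ef*Vf + alpha_m*Em*(1-Vf))/E1 = 2.23 x 10^-6/K

2.23 x 10^-6/K


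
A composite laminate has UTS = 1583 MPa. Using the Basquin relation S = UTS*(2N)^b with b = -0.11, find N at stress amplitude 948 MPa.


N = 0.5 * (S/UTS)^(1/b) = 0.5 * (948/1583)^(1/-0.11) = 52.8769 cycles

52.8769 cycles


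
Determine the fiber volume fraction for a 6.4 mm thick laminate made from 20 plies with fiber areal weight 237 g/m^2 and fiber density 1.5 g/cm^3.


Vf = n * FAW / (rho_f * h * 1000) = 20 * 237 / (1.5 * 6.4 * 1000) = 0.4938

0.4938


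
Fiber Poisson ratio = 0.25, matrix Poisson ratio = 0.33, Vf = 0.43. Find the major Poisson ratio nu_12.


nu_12 = nu_f*Vf + nu_m*(1-Vf) = 0.25*0.43 + 0.33*0.57 = 0.2956

0.2956


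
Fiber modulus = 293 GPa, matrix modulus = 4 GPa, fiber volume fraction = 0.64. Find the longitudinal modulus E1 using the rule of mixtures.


E1 = Ef*Vf + Em*(1-Vf) = 293*0.64 + 4*0.36 = 188.96 GPa

188.96 GPa


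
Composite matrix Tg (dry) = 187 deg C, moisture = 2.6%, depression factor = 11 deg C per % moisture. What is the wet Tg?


Tg_wet = Tg_dry - k*moisture = 187 - 11*2.6 = 158.4 deg C

158.4 deg C


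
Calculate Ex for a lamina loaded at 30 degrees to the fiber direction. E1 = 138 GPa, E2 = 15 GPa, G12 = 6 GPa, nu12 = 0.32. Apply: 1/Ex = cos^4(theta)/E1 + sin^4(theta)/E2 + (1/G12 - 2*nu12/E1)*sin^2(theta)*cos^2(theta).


cos^4(30) = 0.5625, sin^4(30) = 0.0625, sin^2(30)*cos^2(30) = 0.1875
1/G12 - 2*nu12/E1 = 1/6 - 2*0.32/138 = 0.162029 GPa^-1
1/Ex = 0.5625/138 + 0.0625/15 + 0.162029*0.1875 = 0.0386232 GPa^-1
Ex = 25.89 GPa

25.89 GPa


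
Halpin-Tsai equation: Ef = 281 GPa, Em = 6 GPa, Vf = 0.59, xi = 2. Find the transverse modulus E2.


eta = (Ef/Em - 1)/(Ef/Em + xi) = (46.8333 - 1)/(46.8333 + 2) = 0.9386
E2 = Em*(1+xi*eta*Vf)/(1-eta*Vf) = 28.34 GPa

28.34 GPa


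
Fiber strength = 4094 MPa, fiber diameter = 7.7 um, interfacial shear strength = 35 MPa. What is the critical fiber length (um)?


Lc = sigma_f * d / (2 * tau_i) = 4094 * 7.7 / (2 * 35) = 450.3 um

450.3 um


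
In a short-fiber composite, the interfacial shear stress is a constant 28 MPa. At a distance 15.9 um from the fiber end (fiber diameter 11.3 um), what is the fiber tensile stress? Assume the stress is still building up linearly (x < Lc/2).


Force balance: sigma_f * (pi*d^2/4) = tau * (pi*d) * x  ->  sigma_f = 4 * tau * x / d
sigma_f = 4 * 28 * 15.9 / 11.3 = 157.6 MPa

157.6 MPa


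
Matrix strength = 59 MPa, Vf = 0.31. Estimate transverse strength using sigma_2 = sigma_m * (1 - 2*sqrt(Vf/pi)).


factor = 1 - 2*sqrt(0.31/pi) = 0.3717
sigma_2 = 59 * 0.3717 = 21.93 MPa

21.93 MPa


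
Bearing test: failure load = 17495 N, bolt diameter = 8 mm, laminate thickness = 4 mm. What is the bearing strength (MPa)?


sigma_br = F/(d*h) = 17495/(8*4) = 546.7 MPa

546.7 MPa


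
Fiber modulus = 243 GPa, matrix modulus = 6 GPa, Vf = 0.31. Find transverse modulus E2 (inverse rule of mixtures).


1/E2 = Vf/Ef + (1-Vf)/Em = 0.31/243 + 0.69/6
E2 = 8.6 GPa

8.6 GPa


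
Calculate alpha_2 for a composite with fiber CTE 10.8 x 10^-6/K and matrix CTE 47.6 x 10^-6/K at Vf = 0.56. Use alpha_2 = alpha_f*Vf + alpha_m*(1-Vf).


alpha_2 = alpha_f*Vf + alpha_m*(1-Vf) = 10.8*0.56 + 47.6*0.44 = 27.0 x 10^-6/K

27.0 x 10^-6/K


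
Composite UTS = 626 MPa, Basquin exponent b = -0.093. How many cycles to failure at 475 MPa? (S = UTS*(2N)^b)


N = 0.5 * (S/UTS)^(1/b) = 0.5 * (475/626)^(1/-0.093) = 9.7277 cycles

9.7277 cycles


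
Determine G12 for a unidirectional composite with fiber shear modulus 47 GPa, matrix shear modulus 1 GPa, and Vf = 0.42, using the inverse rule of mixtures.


1/G12 = Vf/Gf + (1-Vf)/Gm = 0.42/47 + 0.58/1
G12 = 1.7 GPa

1.7 GPa


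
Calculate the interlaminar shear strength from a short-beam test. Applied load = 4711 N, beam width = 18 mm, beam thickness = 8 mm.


ILSS = 3F/(4bh) = 3*4711/(4*18*8) = 24.54 MPa

24.54 MPa


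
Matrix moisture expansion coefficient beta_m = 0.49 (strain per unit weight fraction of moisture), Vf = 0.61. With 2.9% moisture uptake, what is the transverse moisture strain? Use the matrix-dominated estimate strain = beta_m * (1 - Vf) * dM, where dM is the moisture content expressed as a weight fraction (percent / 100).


dM = 2.9/100 = 0.029
strain = beta_m * (1-Vf) * dM = 0.49 * 0.39 * 0.029 = 0.0055419

0.0055419


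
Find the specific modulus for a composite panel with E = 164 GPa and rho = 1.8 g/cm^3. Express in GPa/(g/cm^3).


Specific stiffness = E/rho = 164/1.8 = 91.1 GPa/(g/cm^3)

91.1 GPa/(g/cm^3)


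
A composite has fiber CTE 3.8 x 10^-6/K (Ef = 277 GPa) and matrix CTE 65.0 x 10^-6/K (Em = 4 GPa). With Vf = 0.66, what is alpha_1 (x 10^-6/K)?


E1 = Ef*Vf + Em*(1-Vf) = 184.18
alpha_1 = (alpha_f*Ef*Vf + alpha_m*Em*(1-Vf))/E1 = 4.25 x 10^-6/K

4.25 x 10^-6/K


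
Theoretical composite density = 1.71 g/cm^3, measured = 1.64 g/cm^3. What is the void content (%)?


Void% = (rho_theo - rho_actual)/rho_theo * 100 = (1.71 - 1.64)/1.71 * 100 = 4.09%

4.09%


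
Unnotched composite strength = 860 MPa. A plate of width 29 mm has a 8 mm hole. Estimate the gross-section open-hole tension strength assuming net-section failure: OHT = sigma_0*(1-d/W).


OHT = sigma_0*(1-d/W) = 860*(1-8/29) = 622.8 MPa

622.8 MPa


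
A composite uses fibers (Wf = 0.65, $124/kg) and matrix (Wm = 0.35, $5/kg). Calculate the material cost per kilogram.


Cost = cost_f*Wf + cost_m*Wm = 124*0.65 + 5*0.35 = $82.35/kg

$82.35/kg


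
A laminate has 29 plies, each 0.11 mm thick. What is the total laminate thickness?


h = n * t_ply = 29 * 0.11 = 3.19 mm

3.19 mm


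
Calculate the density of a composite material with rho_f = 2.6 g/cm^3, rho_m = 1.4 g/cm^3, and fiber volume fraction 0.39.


rho_c = rho_f*Vf + rho_m*(1-Vf) = 2.6*0.39 + 1.4*0.61 = 1.868 g/cm^3

1.868 g/cm^3


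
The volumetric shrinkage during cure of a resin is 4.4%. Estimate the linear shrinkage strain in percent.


Linear shrinkage ≈ vol_shrink/3 = 4.4/3 = 1.467%

1.467%


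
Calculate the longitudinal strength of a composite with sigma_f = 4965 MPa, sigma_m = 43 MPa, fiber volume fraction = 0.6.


sigma_1 = sigma_f*Vf + sigma_m*(1-Vf) = 4965*0.6 + 43*0.4 = 2996.2 MPa

2996.2 MPa


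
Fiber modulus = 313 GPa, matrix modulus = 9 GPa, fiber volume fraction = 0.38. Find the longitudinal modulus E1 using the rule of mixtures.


E1 = Ef*Vf + Em*(1-Vf) = 313*0.38 + 9*0.62 = 124.52 GPa

124.52 GPa


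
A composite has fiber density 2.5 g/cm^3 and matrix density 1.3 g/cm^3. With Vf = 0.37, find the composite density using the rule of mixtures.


rho_c = rho_f*Vf + rho_m*(1-Vf) = 2.5*0.37 + 1.3*0.63 = 1.744 g/cm^3

1.744 g/cm^3


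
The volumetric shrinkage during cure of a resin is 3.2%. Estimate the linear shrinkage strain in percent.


Linear shrinkage ≈ vol_shrink/3 = 3.2/3 = 1.067%

1.067%


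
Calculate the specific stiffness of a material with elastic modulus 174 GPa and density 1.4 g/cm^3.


Specific stiffness = E/rho = 174/1.4 = 124.3 GPa/(g/cm^3)

124.3 GPa/(g/cm^3)


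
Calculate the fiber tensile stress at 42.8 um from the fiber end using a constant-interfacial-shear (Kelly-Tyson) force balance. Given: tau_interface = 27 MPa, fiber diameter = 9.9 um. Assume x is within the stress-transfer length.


Force balance: sigma_f * (pi*d^2/4) = tau * (pi*d) * x  ->  sigma_f = 4 * tau * x / d
sigma_f = 4 * 27 * 42.8 / 9.9 = 466.9 MPa

466.9 MPa


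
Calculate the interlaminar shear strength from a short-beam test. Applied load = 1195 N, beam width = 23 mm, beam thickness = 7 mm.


ILSS = 3F/(4bh) = 3*1195/(4*23*7) = 5.57 MPa

5.57 MPa


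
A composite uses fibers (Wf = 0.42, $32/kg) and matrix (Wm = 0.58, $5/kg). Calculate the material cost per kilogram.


Cost = cost_f*Wf + cost_m*Wm = 32*0.42 + 5*0.58 = $16.34/kg

$16.34/kg


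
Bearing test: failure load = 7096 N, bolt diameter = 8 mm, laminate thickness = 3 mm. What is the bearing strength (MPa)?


sigma_br = F/(d*h) = 7096/(8*3) = 295.7 MPa

295.7 MPa


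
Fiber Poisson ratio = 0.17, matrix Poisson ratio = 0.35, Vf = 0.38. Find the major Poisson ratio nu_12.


nu_12 = nu_f*Vf + nu_m*(1-Vf) = 0.17*0.38 + 0.35*0.62 = 0.2816

0.2816


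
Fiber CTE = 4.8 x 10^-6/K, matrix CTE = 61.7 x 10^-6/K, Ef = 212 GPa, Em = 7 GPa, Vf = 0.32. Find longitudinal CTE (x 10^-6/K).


E1 = Ef*Vf + Em*(1-Vf) = 72.6
alpha_1 = (alpha_f*Ef*Vf + alpha_m*Em*(1-Vf))/E1 = 8.53 x 10^-6/K

8.53 x 10^-6/K


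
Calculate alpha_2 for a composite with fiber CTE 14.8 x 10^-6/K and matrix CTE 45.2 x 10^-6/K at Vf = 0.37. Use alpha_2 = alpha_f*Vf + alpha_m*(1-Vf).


alpha_2 = alpha_f*Vf + alpha_m*(1-Vf) = 14.8*0.37 + 45.2*0.63 = 34.0 x 10^-6/K

34.0 x 10^-6/K


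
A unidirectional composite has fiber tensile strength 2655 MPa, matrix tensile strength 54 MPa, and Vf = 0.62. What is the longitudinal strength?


sigma_1 = sigma_f*Vf + sigma_m*(1-Vf) = 2655*0.62 + 54*0.38 = 1666.6 MPa

1666.6 MPa


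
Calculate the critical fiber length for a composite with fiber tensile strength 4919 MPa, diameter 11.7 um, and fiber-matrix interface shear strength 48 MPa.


Lc = sigma_f * d / (2 * tau_i) = 4919 * 11.7 / (2 * 48) = 599.5 um

599.5 um


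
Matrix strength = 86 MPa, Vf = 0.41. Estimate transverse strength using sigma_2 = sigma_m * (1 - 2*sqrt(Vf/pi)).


factor = 1 - 2*sqrt(0.41/pi) = 0.2775
sigma_2 = 86 * 0.2775 = 23.86 MPa

23.86 MPa


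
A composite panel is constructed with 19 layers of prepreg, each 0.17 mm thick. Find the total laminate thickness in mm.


h = n * t_ply = 19 * 0.17 = 3.23 mm

3.23 mm


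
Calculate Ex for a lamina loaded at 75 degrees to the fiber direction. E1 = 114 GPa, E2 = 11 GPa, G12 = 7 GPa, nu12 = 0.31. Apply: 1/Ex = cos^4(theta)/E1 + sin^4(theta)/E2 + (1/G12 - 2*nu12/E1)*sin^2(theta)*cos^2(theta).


cos^4(75) = 0.004487, sin^4(75) = 0.870513, sin^2(75)*cos^2(75) = 0.0625
1/G12 - 2*nu12/E1 = 1/7 - 2*0.31/114 = 0.137419 GPa^-1
1/Ex = 0.004487/114 + 0.870513/11 + 0.137419*0.0625 = 0.0877655 GPa^-1
Ex = 11.39 GPa

11.39 GPa


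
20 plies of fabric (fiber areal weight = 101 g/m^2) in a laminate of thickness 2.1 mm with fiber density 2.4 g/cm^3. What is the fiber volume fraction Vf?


Vf = n * FAW / (rho_f * h * 1000) = 20 * 101 / (2.4 * 2.1 * 1000) = 0.4008

0.4008


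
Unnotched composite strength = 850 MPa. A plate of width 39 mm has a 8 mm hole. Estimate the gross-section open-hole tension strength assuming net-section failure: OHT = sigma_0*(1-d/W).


OHT = sigma_0*(1-d/W) = 850*(1-8/39) = 675.6 MPa

675.6 MPa


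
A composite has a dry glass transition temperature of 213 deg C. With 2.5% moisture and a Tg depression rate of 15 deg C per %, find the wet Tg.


Tg_wet = Tg_dry - k*moisture = 213 - 15*2.5 = 175.5 deg C

175.5 deg C


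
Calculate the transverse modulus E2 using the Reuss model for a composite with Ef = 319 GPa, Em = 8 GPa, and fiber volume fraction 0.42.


1/E2 = Vf/Ef + (1-Vf)/Em = 0.42/319 + 0.58/8
E2 = 13.55 GPa

13.55 GPa


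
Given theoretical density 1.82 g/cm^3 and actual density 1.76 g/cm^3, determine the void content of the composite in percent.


Void% = (rho_theo - rho_actual)/rho_theo * 100 = (1.82 - 1.76)/1.82 * 100 = 3.3%

3.3%


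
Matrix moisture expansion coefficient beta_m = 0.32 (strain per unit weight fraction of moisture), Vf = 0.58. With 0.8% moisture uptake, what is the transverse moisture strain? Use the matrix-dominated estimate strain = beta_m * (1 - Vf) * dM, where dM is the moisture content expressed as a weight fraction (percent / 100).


dM = 0.8/100 = 0.008
strain = beta_m * (1-Vf) * dM = 0.32 * 0.42 * 0.008 = 0.0010752

0.0010752


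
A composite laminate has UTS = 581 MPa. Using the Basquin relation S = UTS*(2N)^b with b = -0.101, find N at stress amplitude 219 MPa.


N = 0.5 * (S/UTS)^(1/b) = 0.5 * (219/581)^(1/-0.101) = 7840.3692 cycles

7840.3692 cycles


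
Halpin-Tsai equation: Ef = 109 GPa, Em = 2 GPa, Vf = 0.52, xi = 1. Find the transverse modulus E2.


eta = (Ef/Em - 1)/(Ef/Em + xi) = (54.5 - 1)/(54.5 + 1) = 0.964
E2 = Em*(1+xi*eta*Vf)/(1-eta*Vf) = 6.02 GPa

6.02 GPa


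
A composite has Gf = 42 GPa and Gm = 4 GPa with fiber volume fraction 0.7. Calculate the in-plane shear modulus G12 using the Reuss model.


1/G12 = Vf/Gf + (1-Vf)/Gm = 0.7/42 + 0.3/4
G12 = 10.91 GPa

10.91 GPa


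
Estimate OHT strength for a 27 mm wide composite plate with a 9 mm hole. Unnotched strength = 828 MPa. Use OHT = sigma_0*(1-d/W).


OHT = sigma_0*(1-d/W) = 828*(1-9/27) = 552.0 MPa

552.0 MPa


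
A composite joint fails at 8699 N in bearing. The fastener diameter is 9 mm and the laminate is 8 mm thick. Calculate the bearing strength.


sigma_br = F/(d*h) = 8699/(9*8) = 120.8 MPa

120.8 MPa


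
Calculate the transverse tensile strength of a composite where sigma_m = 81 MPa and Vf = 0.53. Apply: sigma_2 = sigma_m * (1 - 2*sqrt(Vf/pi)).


factor = 1 - 2*sqrt(0.53/pi) = 0.1785
sigma_2 = 81 * 0.1785 = 14.46 MPa

14.46 MPa


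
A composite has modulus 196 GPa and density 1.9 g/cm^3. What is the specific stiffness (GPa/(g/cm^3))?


Specific stiffness = E/rho = 196/1.9 = 103.2 GPa/(g/cm^3)

103.2 GPa/(g/cm^3)


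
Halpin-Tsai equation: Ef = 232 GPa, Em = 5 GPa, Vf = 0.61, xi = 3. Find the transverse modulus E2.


eta = (Ef/Em - 1)/(Ef/Em + xi) = (46.4 - 1)/(46.4 + 3) = 0.919
E2 = Em*(1+xi*eta*Vf)/(1-eta*Vf) = 30.52 GPa

30.52 GPa


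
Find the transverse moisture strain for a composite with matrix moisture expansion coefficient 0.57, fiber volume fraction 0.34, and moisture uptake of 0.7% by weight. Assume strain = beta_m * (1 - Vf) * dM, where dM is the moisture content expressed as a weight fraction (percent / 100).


dM = 0.7/100 = 0.007
strain = beta_m * (1-Vf) * dM = 0.57 * 0.66 * 0.007 = 0.0026334

0.0026334


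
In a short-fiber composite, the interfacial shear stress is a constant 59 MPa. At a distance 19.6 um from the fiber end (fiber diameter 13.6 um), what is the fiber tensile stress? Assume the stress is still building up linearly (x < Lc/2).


Force balance: sigma_f * (pi*d^2/4) = tau * (pi*d) * x  ->  sigma_f = 4 * tau * x / d
sigma_f = 4 * 59 * 19.6 / 13.6 = 340.1 MPa

340.1 MPa


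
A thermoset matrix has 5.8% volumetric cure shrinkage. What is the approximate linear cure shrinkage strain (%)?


Linear shrinkage ≈ vol_shrink/3 = 5.8/3 = 1.933%

1.933%


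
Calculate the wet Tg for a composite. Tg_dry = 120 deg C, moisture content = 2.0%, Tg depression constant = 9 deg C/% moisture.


Tg_wet = Tg_dry - k*moisture = 120 - 9*2.0 = 102.0 deg C

102.0 deg C


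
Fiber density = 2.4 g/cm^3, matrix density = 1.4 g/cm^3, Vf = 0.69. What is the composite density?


rho_c = rho_f*Vf + rho_m*(1-Vf) = 2.4*0.69 + 1.4*0.31 = 2.09 g/cm^3

2.09 g/cm^3


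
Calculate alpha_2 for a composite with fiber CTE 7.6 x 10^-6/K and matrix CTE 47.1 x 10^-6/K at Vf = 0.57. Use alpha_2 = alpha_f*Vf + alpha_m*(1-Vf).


alpha_2 = alpha_f*Vf + alpha_m*(1-Vf) = 7.6*0.57 + 47.1*0.43 = 24.6 x 10^-6/K

24.6 x 10^-6/K


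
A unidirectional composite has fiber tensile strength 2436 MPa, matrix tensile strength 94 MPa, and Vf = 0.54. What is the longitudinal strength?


sigma_1 = sigma_f*Vf + sigma_m*(1-Vf) = 2436*0.54 + 94*0.46 = 1358.7 MPa

1358.7 MPa


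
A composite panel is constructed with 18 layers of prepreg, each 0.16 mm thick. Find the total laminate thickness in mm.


h = n * t_ply = 18 * 0.16 = 2.88 mm

2.88 mm


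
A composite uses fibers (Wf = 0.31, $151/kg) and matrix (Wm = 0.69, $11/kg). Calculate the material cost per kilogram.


Cost = cost_f*Wf + cost_m*Wm = 151*0.31 + 11*0.69 = $54.4/kg

$54.4/kg


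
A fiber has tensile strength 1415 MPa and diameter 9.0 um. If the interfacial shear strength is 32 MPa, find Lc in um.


Lc = sigma_f * d / (2 * tau_i) = 1415 * 9.0 / (2 * 32) = 199.0 um

199.0 um


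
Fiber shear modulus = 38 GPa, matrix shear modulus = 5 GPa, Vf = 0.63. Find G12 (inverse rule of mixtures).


1/G12 = Vf/Gf + (1-Vf)/Gm = 0.63/38 + 0.37/5
G12 = 11.04 GPa

11.04 GPa


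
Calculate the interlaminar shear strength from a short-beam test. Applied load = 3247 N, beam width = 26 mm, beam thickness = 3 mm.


ILSS = 3F/(4bh) = 3*3247/(4*26*3) = 31.22 MPa

31.22 MPa


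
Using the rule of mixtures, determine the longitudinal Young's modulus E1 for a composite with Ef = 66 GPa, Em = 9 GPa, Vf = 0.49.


E1 = Ef*Vf + Em*(1-Vf) = 66*0.49 + 9*0.51 = 36.93 GPa

36.93 GPa


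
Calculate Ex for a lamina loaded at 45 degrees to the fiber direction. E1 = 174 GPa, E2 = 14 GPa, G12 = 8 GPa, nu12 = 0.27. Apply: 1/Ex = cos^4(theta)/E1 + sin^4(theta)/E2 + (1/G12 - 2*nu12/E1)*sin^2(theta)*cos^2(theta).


cos^4(45) = 0.25, sin^4(45) = 0.25, sin^2(45)*cos^2(45) = 0.25
1/G12 - 2*nu12/E1 = 1/8 - 2*0.27/174 = 0.121897 GPa^-1
1/Ex = 0.25/174 + 0.25/14 + 0.121897*0.25 = 0.0497681 GPa^-1
Ex = 20.09 GPa

20.09 GPa


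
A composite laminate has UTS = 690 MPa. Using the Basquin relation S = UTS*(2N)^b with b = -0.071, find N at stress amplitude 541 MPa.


N = 0.5 * (S/UTS)^(1/b) = 0.5 * (541/690)^(1/-0.071) = 15.3824 cycles

15.3824 cycles


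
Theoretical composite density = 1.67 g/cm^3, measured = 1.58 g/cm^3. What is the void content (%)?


Void% = (rho_theo - rho_actual)/rho_theo * 100 = (1.67 - 1.58)/1.67 * 100 = 5.39%

5.39%


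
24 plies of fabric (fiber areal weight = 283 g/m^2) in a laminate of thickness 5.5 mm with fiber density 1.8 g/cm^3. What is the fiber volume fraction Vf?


Vf = n * FAW / (rho_f * h * 1000) = 24 * 283 / (1.8 * 5.5 * 1000) = 0.6861

0.6861


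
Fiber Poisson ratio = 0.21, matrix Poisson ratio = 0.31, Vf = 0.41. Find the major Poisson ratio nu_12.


nu_12 = nu_f*Vf + nu_m*(1-Vf) = 0.21*0.41 + 0.31*0.59 = 0.269

0.269


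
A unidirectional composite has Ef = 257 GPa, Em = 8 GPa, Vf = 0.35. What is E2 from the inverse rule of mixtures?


1/E2 = Vf/Ef + (1-Vf)/Em = 0.35/257 + 0.65/8
E2 = 12.1 GPa

12.1 GPa


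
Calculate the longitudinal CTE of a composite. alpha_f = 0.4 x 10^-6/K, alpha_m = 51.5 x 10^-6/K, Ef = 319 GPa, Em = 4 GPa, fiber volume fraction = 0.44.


E1 = Ef*Vf + Em*(1-Vf) = 142.6
alpha_1 = (alpha_f*Ef*Vf + alpha_m*Em*(1-Vf))/E1 = 1.2 x 10^-6/K

1.2 x 10^-6/K


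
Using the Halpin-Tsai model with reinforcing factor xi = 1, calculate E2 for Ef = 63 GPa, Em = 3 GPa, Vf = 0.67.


eta = (Ef/Em - 1)/(Ef/Em + xi) = (21.0 - 1)/(21.0 + 1) = 0.9091
E2 = Em*(1+xi*eta*Vf)/(1-eta*Vf) = 12.35 GPa

12.35 GPa


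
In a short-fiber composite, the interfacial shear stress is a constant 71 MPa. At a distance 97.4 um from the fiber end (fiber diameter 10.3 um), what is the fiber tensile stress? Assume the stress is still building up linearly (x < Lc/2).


Force balance: sigma_f * (pi*d^2/4) = tau * (pi*d) * x  ->  sigma_f = 4 * tau * x / d
sigma_f = 4 * 71 * 97.4 / 10.3 = 2685.6 MPa

2685.6 MPa


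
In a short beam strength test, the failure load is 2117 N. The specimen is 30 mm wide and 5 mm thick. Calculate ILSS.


ILSS = 3F/(4bh) = 3*2117/(4*30*5) = 10.59 MPa

10.59 MPa


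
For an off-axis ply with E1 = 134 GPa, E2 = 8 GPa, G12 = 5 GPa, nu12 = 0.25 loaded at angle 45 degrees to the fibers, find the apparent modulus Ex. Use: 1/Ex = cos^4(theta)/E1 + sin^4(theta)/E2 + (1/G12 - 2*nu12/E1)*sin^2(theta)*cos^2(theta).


cos^4(45) = 0.25, sin^4(45) = 0.25, sin^2(45)*cos^2(45) = 0.25
1/G12 - 2*nu12/E1 = 1/5 - 2*0.25/134 = 0.196269 GPa^-1
1/Ex = 0.25/134 + 0.25/8 + 0.196269*0.25 = 0.0821828 GPa^-1
Ex = 12.17 GPa

12.17 GPa


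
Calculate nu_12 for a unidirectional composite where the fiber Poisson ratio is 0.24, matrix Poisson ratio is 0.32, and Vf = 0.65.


nu_12 = nu_f*Vf + nu_m*(1-Vf) = 0.24*0.65 + 0.32*0.35 = 0.268

0.268


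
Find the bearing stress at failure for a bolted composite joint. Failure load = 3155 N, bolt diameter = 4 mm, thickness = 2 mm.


sigma_br = F/(d*h) = 3155/(4*2) = 394.4 MPa

394.4 MPa


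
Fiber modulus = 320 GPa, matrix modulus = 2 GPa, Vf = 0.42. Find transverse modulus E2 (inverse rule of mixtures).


1/E2 = Vf/Ef + (1-Vf)/Em = 0.42/320 + 0.58/2
E2 = 3.43 GPa

3.43 GPa


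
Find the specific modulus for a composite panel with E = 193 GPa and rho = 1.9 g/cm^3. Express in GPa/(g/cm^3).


Specific stiffness = E/rho = 193/1.9 = 101.6 GPa/(g/cm^3)

101.6 GPa/(g/cm^3)


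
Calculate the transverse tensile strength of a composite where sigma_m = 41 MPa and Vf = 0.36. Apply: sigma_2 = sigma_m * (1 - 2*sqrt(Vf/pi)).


factor = 1 - 2*sqrt(0.36/pi) = 0.323
sigma_2 = 41 * 0.323 = 13.24 MPa

13.24 MPa


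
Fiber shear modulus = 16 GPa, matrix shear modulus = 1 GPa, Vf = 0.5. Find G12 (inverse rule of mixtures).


1/G12 = Vf/Gf + (1-Vf)/Gm = 0.5/16 + 0.5/1
G12 = 1.88 GPa

1.88 GPa


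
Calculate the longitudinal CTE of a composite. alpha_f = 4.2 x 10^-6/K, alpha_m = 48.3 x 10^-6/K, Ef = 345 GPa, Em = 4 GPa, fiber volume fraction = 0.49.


E1 = Ef*Vf + Em*(1-Vf) = 171.09
alpha_1 = (alpha_f*Ef*Vf + alpha_m*Em*(1-Vf))/E1 = 4.73 x 10^-6/K

4.73 x 10^-6/K


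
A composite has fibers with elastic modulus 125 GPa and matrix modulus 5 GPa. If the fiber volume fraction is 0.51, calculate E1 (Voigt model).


E1 = Ef*Vf + Em*(1-Vf) = 125*0.51 + 5*0.49 = 66.2 GPa

66.2 GPa


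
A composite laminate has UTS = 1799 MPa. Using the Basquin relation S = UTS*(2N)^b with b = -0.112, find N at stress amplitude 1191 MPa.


N = 0.5 * (S/UTS)^(1/b) = 0.5 * (1191/1799)^(1/-0.112) = 19.8724 cycles

19.8724 cycles


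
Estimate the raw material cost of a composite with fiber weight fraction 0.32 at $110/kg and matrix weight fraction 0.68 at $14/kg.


Cost = cost_f*Wf + cost_m*Wm = 110*0.32 + 14*0.68 = $44.72/kg

$44.72/kg


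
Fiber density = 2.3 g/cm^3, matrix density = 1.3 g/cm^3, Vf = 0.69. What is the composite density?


rho_c = rho_f*Vf + rho_m*(1-Vf) = 2.3*0.69 + 1.3*0.31 = 1.99 g/cm^3

1.99 g/cm^3


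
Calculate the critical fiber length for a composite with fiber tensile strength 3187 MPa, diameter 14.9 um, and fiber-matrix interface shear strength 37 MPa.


Lc = sigma_f * d / (2 * tau_i) = 3187 * 14.9 / (2 * 37) = 641.7 um

641.7 um


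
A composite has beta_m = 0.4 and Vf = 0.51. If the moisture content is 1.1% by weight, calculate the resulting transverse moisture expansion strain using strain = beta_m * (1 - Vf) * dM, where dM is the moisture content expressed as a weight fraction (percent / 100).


dM = 1.1/100 = 0.011
strain = beta_m * (1-Vf) * dM = 0.4 * 0.49 * 0.011 = 0.002156

0.002156


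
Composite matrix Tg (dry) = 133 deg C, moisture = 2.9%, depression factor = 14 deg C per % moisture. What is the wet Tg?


Tg_wet = Tg_dry - k*moisture = 133 - 14*2.9 = 92.4 deg C

92.4 deg C


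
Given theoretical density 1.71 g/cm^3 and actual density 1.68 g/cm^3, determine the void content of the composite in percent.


Void% = (rho_theo - rho_actual)/rho_theo * 100 = (1.71 - 1.68)/1.71 * 100 = 1.75%

1.75%


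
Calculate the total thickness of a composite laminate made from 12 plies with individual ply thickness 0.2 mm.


h = n * t_ply = 12 * 0.2 = 2.4 mm

2.4 mm


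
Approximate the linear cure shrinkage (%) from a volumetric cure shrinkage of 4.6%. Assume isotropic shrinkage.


Linear shrinkage ≈ vol_shrink/3 = 4.6/3 = 1.533%

1.533%


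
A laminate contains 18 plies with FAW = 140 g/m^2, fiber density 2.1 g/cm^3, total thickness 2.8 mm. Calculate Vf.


Vf = n * FAW / (rho_f * h * 1000) = 18 * 140 / (2.1 * 2.8 * 1000) = 0.4286

0.4286


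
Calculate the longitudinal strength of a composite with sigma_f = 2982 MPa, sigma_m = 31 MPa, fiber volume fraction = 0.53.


sigma_1 = sigma_f*Vf + sigma_m*(1-Vf) = 2982*0.53 + 31*0.47 = 1595.0 MPa

1595.0 MPa


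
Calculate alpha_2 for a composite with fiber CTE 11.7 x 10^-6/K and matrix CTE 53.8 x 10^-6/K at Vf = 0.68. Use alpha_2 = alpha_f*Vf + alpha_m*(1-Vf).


alpha_2 = alpha_f*Vf + alpha_m*(1-Vf) = 11.7*0.68 + 53.8*0.32 = 25.2 x 10^-6/K

25.2 x 10^-6/K


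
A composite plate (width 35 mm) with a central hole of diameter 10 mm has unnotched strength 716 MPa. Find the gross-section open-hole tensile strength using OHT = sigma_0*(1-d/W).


OHT = sigma_0*(1-d/W) = 716*(1-10/35) = 511.4 MPa

511.4 MPa


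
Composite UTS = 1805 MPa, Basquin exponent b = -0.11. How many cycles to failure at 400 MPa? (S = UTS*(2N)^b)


N = 0.5 * (S/UTS)^(1/b) = 0.5 * (400/1805)^(1/-0.11) = 444853.9105 cycles

444853.9105 cycles


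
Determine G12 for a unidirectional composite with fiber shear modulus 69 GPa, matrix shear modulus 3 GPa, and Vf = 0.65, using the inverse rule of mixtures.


1/G12 = Vf/Gf + (1-Vf)/Gm = 0.65/69 + 0.35/3
G12 = 7.93 GPa

7.93 GPa


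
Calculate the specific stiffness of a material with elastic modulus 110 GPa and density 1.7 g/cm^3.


Specific stiffness = E/rho = 110/1.7 = 64.7 GPa/(g/cm^3)

64.7 GPa/(g/cm^3)


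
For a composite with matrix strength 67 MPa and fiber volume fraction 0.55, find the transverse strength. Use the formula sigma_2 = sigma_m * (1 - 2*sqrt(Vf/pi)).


factor = 1 - 2*sqrt(0.55/pi) = 0.1632
sigma_2 = 67 * 0.1632 = 10.93 MPa

10.93 MPa


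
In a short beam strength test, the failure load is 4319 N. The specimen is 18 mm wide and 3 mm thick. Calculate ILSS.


ILSS = 3F/(4bh) = 3*4319/(4*18*3) = 59.99 MPa

59.99 MPa


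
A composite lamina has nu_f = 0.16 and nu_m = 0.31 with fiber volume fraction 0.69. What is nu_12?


nu_12 = nu_f*Vf + nu_m*(1-Vf) = 0.16*0.69 + 0.31*0.31 = 0.2065

0.2065


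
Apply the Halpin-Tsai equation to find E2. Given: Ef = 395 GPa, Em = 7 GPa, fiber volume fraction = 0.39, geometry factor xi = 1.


eta = (Ef/Em - 1)/(Ef/Em + xi) = (56.4286 - 1)/(56.4286 + 1) = 0.9652
E2 = Em*(1+xi*eta*Vf)/(1-eta*Vf) = 15.45 GPa

15.45 GPa


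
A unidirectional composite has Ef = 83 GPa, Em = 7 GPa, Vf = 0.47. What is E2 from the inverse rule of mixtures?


1/E2 = Vf/Ef + (1-Vf)/Em = 0.47/83 + 0.53/7
E2 = 12.29 GPa

12.29 GPa


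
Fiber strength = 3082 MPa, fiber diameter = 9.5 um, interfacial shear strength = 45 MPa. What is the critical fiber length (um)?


Lc = sigma_f * d / (2 * tau_i) = 3082 * 9.5 / (2 * 45) = 325.3 um

325.3 um


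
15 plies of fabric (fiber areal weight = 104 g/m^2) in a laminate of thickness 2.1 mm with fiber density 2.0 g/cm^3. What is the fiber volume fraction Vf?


Vf = n * FAW / (rho_f * h * 1000) = 15 * 104 / (2.0 * 2.1 * 1000) = 0.3714

0.3714


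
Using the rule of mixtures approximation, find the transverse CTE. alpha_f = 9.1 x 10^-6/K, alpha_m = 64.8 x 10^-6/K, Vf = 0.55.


alpha_2 = alpha_f*Vf + alpha_m*(1-Vf) = 9.1*0.55 + 64.8*0.45 = 34.2 x 10^-6/K

34.2 x 10^-6/K


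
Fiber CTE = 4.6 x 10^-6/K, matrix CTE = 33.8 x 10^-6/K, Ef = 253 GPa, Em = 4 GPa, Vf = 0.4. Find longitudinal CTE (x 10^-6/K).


E1 = Ef*Vf + Em*(1-Vf) = 103.6
alpha_1 = (alpha_f*Ef*Vf + alpha_m*Em*(1-Vf))/E1 = 5.28 x 10^-6/K

5.28 x 10^-6/K


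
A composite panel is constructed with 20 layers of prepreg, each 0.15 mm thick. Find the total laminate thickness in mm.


h = n * t_ply = 20 * 0.15 = 3.0 mm

3.0 mm


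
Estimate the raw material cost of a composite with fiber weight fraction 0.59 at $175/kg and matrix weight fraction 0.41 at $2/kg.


Cost = cost_f*Wf + cost_m*Wm = 175*0.59 + 2*0.41 = $104.07/kg

$104.07/kg


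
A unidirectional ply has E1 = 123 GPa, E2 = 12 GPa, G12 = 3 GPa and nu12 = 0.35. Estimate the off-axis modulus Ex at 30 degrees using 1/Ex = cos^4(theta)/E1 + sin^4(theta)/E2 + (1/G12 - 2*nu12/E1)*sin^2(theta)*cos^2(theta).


cos^4(30) = 0.5625, sin^4(30) = 0.0625, sin^2(30)*cos^2(30) = 0.1875
1/G12 - 2*nu12/E1 = 1/3 - 2*0.35/123 = 0.327642 GPa^-1
1/Ex = 0.5625/123 + 0.0625/12 + 0.327642*0.1875 = 0.0712144 GPa^-1
Ex = 14.04 GPa

14.04 GPa


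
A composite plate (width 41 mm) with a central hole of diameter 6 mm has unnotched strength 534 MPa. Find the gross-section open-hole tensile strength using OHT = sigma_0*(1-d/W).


OHT = sigma_0*(1-d/W) = 534*(1-6/41) = 455.9 MPa

455.9 MPa


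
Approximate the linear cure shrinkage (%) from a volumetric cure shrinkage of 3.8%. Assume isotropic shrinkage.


Linear shrinkage ≈ vol_shrink/3 = 3.8/3 = 1.267%

1.267%


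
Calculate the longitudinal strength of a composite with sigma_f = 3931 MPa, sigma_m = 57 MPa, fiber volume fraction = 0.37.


sigma_1 = sigma_f*Vf + sigma_m*(1-Vf) = 3931*0.37 + 57*0.63 = 1490.4 MPa

1490.4 MPa


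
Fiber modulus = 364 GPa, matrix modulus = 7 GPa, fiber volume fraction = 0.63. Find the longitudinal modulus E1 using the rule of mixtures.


E1 = Ef*Vf + Em*(1-Vf) = 364*0.63 + 7*0.37 = 231.91 GPa

231.91 GPa


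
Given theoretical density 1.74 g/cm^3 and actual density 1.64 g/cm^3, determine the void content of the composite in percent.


Void% = (rho_theo - rho_actual)/rho_theo * 100 = (1.74 - 1.64)/1.74 * 100 = 5.75%

5.75%


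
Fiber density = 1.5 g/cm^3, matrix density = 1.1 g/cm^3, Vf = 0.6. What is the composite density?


rho_c = rho_f*Vf + rho_m*(1-Vf) = 1.5*0.6 + 1.1*0.4 = 1.34 g/cm^3

1.34 g/cm^3


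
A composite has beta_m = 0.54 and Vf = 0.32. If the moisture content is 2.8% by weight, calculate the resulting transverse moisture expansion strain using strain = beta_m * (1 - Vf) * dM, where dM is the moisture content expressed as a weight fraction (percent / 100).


dM = 2.8/100 = 0.028
strain = beta_m * (1-Vf) * dM = 0.54 * 0.68 * 0.028 = 0.0102816

0.0102816


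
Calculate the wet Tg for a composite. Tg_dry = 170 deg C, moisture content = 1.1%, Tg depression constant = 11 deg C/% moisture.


Tg_wet = Tg_dry - k*moisture = 170 - 11*1.1 = 157.9 deg C

157.9 deg C


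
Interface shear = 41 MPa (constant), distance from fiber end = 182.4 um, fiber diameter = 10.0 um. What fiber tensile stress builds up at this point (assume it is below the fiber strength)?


Force balance: sigma_f * (pi*d^2/4) = tau * (pi*d) * x  ->  sigma_f = 4 * tau * x / d
sigma_f = 4 * 41 * 182.4 / 10.0 = 2991.4 MPa

2991.4 MPa


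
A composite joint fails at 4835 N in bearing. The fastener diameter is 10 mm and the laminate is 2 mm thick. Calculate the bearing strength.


sigma_br = F/(d*h) = 4835/(10*2) = 241.8 MPa

241.8 MPa
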